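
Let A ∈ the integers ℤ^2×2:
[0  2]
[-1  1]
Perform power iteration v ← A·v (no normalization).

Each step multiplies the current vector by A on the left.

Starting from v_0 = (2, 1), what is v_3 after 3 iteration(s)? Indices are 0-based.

v_3 = (-6, -1)

v_0 = (2, 1).
v_1 = A·v_0 = (2, -1).
v_2 = A·v_1 = (-2, -3).
v_3 = A·v_2 = (-6, -1).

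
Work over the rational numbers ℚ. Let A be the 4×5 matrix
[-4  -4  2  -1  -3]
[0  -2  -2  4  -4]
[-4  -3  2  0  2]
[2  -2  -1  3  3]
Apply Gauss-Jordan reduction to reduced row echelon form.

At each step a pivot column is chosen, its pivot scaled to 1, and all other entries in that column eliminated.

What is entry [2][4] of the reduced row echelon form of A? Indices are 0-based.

M[2][4] = 90/13

step 1: normalize row 0 (÷-4) = (1, 1, -1/2, 1/4, 3/4)
  row 2: subtract -4×row0 = (0, 1, 0, 1, 5)
  row 3: subtract 2×row0 = (0, -4, 0, 5/2, 3/2)
step 2: normalize row 1 (÷-2) = (0, 1, 1, -2, 2)
  row 0: subtract 1×row1 = (1, 0, -3/2, 9/4, -5/4)
  row 2: subtract 1×row1 = (0, 0, -1, 3, 3)
  row 3: subtract -4×row1 = (0, 0, 4, -11/2, 19/2)
step 3: normalize row 2 (÷-1) = (0, 0, 1, -3, -3)
  row 0: subtract -3/2×row2 = (1, 0, 0, -9/4, -23/4)
  row 1: subtract 1×row2 = (0, 1, 0, 1, 5)
  row 3: subtract 4×row2 = (0, 0, 0, 13/2, 43/2)
step 4: normalize row 3 (÷13/2) = (0, 0, 0, 1, 43/13)
  row 0: subtract -9/4×row3 = (1, 0, 0, 0, 22/13)
  row 1: subtract 1×row3 = (0, 1, 0, 0, 22/13)
  row 2: subtract -3×row3 = (0, 0, 1, 0, 90/13)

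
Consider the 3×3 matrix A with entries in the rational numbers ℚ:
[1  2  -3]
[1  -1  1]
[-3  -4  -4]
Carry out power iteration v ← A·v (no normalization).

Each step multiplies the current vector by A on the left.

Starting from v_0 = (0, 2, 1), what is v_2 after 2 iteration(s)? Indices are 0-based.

v_0 = (0, 2, 1).
v_1 = A·v_0 = (1, -1, -12).
v_2 = A·v_1 = (35, -10, 49).

v_2 = (35, -10, 49)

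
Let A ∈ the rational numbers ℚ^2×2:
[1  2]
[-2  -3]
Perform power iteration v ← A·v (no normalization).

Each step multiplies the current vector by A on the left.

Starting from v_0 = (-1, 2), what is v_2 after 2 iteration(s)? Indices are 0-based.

v_0 = (-1, 2).
v_1 = A·v_0 = (3, -4).
v_2 = A·v_1 = (-5, 6).

v_2 = (-5, 6)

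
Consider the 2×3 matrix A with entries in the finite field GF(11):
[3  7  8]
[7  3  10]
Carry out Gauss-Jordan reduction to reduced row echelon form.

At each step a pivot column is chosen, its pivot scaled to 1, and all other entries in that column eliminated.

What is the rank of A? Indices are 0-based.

step 1: normalize row 0 (÷3) = (1, 6, 10)
  row 1: subtract 7×row0 = (0, 5, 6)
step 2: normalize row 1 (÷5) = (0, 1, 10)
  row 0: subtract 6×row1 = (1, 0, 5)

rank = 2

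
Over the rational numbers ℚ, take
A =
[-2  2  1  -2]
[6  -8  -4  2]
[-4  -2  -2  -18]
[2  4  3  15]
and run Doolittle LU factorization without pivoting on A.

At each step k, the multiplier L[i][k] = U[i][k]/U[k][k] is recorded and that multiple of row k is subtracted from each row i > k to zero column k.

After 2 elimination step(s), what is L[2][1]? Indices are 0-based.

L[2][1] = 3

k=0: U[0][0]=-2
  eliminate (1,0): mult=-3, new row 1: (0, -2, -1, -4); set L[1][0]=-3
  eliminate (2,0): mult=2, new row 2: (0, -6, -4, -14); set L[2][0]=2
  eliminate (3,0): mult=-1, new row 3: (0, 6, 4, 13); set L[3][0]=-1
k=1: U[1][1]=-2
  eliminate (2,1): mult=3, new row 2: (0, 0, -1, -2); set L[2][1]=3
  eliminate (3,1): mult=-3, new row 3: (0, 0, 1, 1); set L[3][1]=-3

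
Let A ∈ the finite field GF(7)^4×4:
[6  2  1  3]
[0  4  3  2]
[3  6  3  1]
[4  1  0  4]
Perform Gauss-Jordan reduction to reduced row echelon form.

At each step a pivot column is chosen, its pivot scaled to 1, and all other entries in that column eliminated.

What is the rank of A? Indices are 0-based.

step 1: normalize row 0 (÷6) = (1, 5, 6, 4)
  row 2: subtract 3×row0 = (0, 5, 6, 3)
  row 3: subtract 4×row0 = (0, 2, 4, 2)
step 2: normalize row 1 (÷4) = (0, 1, 6, 4)
  row 0: subtract 5×row1 = (1, 0, 4, 5)
  row 2: subtract 5×row1 = (0, 0, 4, 4)
  row 3: subtract 2×row1 = (0, 0, 6, 1)
step 3: normalize row 2 (÷4) = (0, 0, 1, 1)
  row 0: subtract 4×row2 = (1, 0, 0, 1)
  row 1: subtract 6×row2 = (0, 1, 0, 5)
  row 3: subtract 6×row2 = (0, 0, 0, 2)
step 4: normalize row 3 (÷2) = (0, 0, 0, 1)
  row 0: subtract 1×row3 = (1, 0, 0, 0)
  row 1: subtract 5×row3 = (0, 1, 0, 0)
  row 2: subtract 1×row3 = (0, 0, 1, 0)

rank = 4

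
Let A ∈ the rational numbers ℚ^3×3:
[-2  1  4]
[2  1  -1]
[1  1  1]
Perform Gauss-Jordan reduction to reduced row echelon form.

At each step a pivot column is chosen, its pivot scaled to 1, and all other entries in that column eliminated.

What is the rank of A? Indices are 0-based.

rank = 3

[1] R0 /= -2  ⇒  (1, -1/2, -2)
     R1 -= 2·R0  ⇒  (0, 2, 3)
     R2 -= 1·R0  ⇒  (0, 3/2, 3)
[2] R1 /= 2  ⇒  (0, 1, 3/2)
     R0 -= -1/2·R1  ⇒  (1, 0, -5/4)
     R2 -= 3/2·R1  ⇒  (0, 0, 3/4)
[3] R2 /= 3/4  ⇒  (0, 0, 1)
     R0 -= -5/4·R2  ⇒  (1, 0, 0)
     R1 -= 3/2·R2  ⇒  (0, 1, 0)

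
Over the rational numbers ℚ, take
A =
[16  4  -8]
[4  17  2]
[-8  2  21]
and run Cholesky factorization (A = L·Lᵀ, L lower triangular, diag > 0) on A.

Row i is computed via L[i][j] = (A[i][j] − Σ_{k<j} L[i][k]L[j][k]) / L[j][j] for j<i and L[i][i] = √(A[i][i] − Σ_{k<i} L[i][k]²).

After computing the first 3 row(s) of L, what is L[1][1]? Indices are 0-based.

L[1][1] = 4

Step 1: L[0][0] = √(16) = 4.
  L[1][0] = (4) / L[0][0] = 1.
Step 2: L[1][1] = √(16) = 4.
  L[2][0] = (-8) / L[0][0] = -2.
  L[2][1] = (4) / L[1][1] = 1.
Step 3: L[2][2] = √(16) = 4.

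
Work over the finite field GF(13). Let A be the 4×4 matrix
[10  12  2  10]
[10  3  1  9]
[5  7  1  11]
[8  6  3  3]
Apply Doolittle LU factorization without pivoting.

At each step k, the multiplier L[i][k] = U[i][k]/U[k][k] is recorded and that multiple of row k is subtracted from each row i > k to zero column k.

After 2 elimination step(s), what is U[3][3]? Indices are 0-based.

k=0: U[0][0]=10
  eliminate (1,0): mult=1, new row 1: (0, 4, 12, 12); set L[1][0]=1
  eliminate (2,0): mult=7, new row 2: (0, 1, 0, 6); set L[2][0]=7
  eliminate (3,0): mult=6, new row 3: (0, 12, 4, 8); set L[3][0]=6
k=1: U[1][1]=4
  eliminate (2,1): mult=10, new row 2: (0, 0, 10, 3); set L[2][1]=10
  eliminate (3,1): mult=3, new row 3: (0, 0, 7, 11); set L[3][1]=3

U[3][3] = 11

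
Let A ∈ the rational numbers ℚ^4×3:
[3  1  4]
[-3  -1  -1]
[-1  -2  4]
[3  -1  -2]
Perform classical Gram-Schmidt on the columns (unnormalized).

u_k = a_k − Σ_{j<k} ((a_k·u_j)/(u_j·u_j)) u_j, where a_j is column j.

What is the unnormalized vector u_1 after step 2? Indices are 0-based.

u_1 = (13/28, -13/28, -51/28, -43/28)

Step 1: u_0 = a_0 = (3, -3, -1, 3).
Step 2: u_1 = a_1 − (5/28)·u_0 = (13/28, -13/28, -51/28, -43/28).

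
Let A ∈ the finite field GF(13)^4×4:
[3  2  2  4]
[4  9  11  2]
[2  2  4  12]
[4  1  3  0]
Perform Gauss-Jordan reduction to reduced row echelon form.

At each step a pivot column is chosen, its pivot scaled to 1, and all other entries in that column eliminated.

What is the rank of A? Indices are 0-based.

rank = 3

step 1: normalize row 0 (÷3) = (1, 5, 5, 10)
  row 1: subtract 4×row0 = (0, 2, 4, 1)
  row 2: subtract 2×row0 = (0, 5, 7, 5)
  row 3: subtract 4×row0 = (0, 7, 9, 12)
step 2: normalize row 1 (÷2) = (0, 1, 2, 7)
  row 0: subtract 5×row1 = (1, 0, 8, 1)
  row 2: subtract 5×row1 = (0, 0, 10, 9)
  row 3: subtract 7×row1 = (0, 0, 8, 2)
step 3: normalize row 2 (÷10) = (0, 0, 1, 10)
  row 0: subtract 8×row2 = (1, 0, 0, 12)
  row 1: subtract 2×row2 = (0, 1, 0, 0)
  row 3: subtract 8×row2 = (0, 0, 0, 0)
skip col 3 (zero from row 3)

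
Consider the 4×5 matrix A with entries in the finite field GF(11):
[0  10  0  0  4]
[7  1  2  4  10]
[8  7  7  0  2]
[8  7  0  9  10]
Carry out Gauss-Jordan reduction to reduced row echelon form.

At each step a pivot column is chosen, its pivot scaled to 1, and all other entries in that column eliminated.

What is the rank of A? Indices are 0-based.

rank = 4

[1] R0 <-> R1
[1] R0 /= 7  ⇒  (1, 8, 5, 10, 3)
     R2 -= 8·R0  ⇒  (0, 9, 0, 8, 0)
     R3 -= 8·R0  ⇒  (0, 9, 4, 6, 8)
[2] R1 /= 10  ⇒  (0, 1, 0, 0, 7)
     R0 -= 8·R1  ⇒  (1, 0, 5, 10, 2)
     R2 -= 9·R1  ⇒  (0, 0, 0, 8, 3)
     R3 -= 9·R1  ⇒  (0, 0, 4, 6, 0)
[3] R2 <-> R3
[3] R2 /= 4  ⇒  (0, 0, 1, 7, 0)
     R0 -= 5·R2  ⇒  (1, 0, 0, 8, 2)
[4] R3 /= 8  ⇒  (0, 0, 0, 1, 10)
     R0 -= 8·R3  ⇒  (1, 0, 0, 0, 10)
     R2 -= 7·R3  ⇒  (0, 0, 1, 0, 7)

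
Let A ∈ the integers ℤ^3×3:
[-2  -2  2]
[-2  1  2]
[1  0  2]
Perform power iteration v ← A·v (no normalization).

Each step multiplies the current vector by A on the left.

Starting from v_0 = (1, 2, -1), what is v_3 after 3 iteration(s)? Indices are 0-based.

v_3 = (-80, -44, -2)

v_0 = (1, 2, -1).
v_1 = A·v_0 = (-8, -2, -1).
v_2 = A·v_1 = (18, 12, -10).
v_3 = A·v_2 = (-80, -44, -2).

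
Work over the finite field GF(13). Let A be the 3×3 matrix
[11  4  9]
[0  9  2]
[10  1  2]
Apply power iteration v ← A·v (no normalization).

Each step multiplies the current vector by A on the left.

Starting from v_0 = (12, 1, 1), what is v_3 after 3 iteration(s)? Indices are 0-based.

v_0 = (12, 1, 1).
v_1 = A·v_0 = (2, 11, 6).
v_2 = A·v_1 = (3, 7, 4).
v_3 = A·v_2 = (6, 6, 6).

v_3 = (6, 6, 6)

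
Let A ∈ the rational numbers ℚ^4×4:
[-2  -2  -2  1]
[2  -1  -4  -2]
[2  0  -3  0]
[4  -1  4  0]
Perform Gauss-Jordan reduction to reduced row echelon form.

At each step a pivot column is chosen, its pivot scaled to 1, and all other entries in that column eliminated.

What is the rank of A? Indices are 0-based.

[1] R0 /= -2  ⇒  (1, 1, 1, -1/2)
     R1 -= 2·R0  ⇒  (0, -3, -6, -1)
     R2 -= 2·R0  ⇒  (0, -2, -5, 1)
     R3 -= 4·R0  ⇒  (0, -5, 0, 2)
[2] R1 /= -3  ⇒  (0, 1, 2, 1/3)
     R0 -= 1·R1  ⇒  (1, 0, -1, -5/6)
     R2 -= -2·R1  ⇒  (0, 0, -1, 5/3)
     R3 -= -5·R1  ⇒  (0, 0, 10, 11/3)
[3] R2 /= -1  ⇒  (0, 0, 1, -5/3)
     R0 -= -1·R2  ⇒  (1, 0, 0, -5/2)
     R1 -= 2·R2  ⇒  (0, 1, 0, 11/3)
     R3 -= 10·R2  ⇒  (0, 0, 0, 61/3)
[4] R3 /= 61/3  ⇒  (0, 0, 0, 1)
     R0 -= -5/2·R3  ⇒  (1, 0, 0, 0)
     R1 -= 11/3·R3  ⇒  (0, 1, 0, 0)
     R2 -= -5/3·R3  ⇒  (0, 0, 1, 0)

rank = 4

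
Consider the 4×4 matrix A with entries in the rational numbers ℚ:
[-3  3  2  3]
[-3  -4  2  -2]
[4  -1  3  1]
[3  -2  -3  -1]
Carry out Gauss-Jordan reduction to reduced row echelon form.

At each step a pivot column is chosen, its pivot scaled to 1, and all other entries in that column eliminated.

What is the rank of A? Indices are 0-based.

rank = 4

pivot(0,0)=-3: scale R0 → (1, -1, -2/3, -1)
  clear (1,0): R1 −= (-3)R0 → (0, -7, 0, -5)
  clear (2,0): R2 −= (4)R0 → (0, 3, 17/3, 5)
  clear (3,0): R3 −= (3)R0 → (0, 1, -1, 2)
pivot(1,1)=-7: scale R1 → (0, 1, 0, 5/7)
  clear (0,1): R0 −= (-1)R1 → (1, 0, -2/3, -2/7)
  clear (2,1): R2 −= (3)R1 → (0, 0, 17/3, 20/7)
  clear (3,1): R3 −= (1)R1 → (0, 0, -1, 9/7)
pivot(2,2)=17/3: scale R2 → (0, 0, 1, 60/119)
  clear (0,2): R0 −= (-2/3)R2 → (1, 0, 0, 6/119)
  clear (3,2): R3 −= (-1)R2 → (0, 0, 0, 213/119)
pivot(3,3)=213/119: scale R3 → (0, 0, 0, 1)
  clear (0,3): R0 −= (6/119)R3 → (1, 0, 0, 0)
  clear (1,3): R1 −= (5/7)R3 → (0, 1, 0, 0)
  clear (2,3): R2 −= (60/119)R3 → (0, 0, 1, 0)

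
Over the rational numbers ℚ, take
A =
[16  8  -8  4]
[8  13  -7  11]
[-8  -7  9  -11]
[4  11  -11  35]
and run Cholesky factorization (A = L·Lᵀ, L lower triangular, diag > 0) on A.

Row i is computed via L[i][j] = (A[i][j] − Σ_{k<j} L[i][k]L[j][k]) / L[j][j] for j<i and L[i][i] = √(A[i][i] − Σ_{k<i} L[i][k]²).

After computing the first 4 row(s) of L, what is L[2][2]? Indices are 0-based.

Step 1: L[0][0] = √(16) = 4.
  L[1][0] = (8) / L[0][0] = 2.
Step 2: L[1][1] = √(9) = 3.
  L[2][0] = (-8) / L[0][0] = -2.
  L[2][1] = (-3) / L[1][1] = -1.
Step 3: L[2][2] = √(4) = 2.
  L[3][0] = (4) / L[0][0] = 1.
  L[3][1] = (9) / L[1][1] = 3.
  L[3][2] = (-6) / L[2][2] = -3.
Step 4: L[3][3] = √(16) = 4.

L[2][2] = 2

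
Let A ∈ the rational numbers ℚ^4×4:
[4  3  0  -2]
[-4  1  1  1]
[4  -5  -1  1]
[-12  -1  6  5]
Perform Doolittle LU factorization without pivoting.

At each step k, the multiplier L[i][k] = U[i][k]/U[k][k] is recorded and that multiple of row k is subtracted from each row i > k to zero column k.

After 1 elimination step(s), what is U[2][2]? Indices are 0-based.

U[2][2] = -1

[col 0] pivot 4
  R1 -= -1*R0 → (0, 4, 1, -1)  (L[1][0] := -1)
  R2 -= 1*R0 → (0, -8, -1, 3)  (L[2][0] := 1)
  R3 -= -3*R0 → (0, 8, 6, -1)  (L[3][0] := -3)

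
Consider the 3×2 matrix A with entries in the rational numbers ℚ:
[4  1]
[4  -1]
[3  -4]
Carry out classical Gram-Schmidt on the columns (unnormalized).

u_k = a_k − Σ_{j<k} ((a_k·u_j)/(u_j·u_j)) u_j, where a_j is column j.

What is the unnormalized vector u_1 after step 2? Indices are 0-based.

u_1 = (89/41, 7/41, -128/41)

Step 1: u_0 = a_0 = (4, 4, 3).
Step 2: u_1 = a_1 − (-12/41)·u_0 = (89/41, 7/41, -128/41).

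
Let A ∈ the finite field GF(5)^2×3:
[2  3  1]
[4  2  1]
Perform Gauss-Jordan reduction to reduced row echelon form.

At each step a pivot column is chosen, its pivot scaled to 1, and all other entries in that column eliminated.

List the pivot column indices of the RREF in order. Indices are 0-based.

pivot columns: 0, 1

pivot(0,0)=2: scale R0 → (1, 4, 3)
  clear (1,0): R1 −= (4)R0 → (0, 1, 4)
pivot(1,1)=1: scale R1 → (0, 1, 4)
  clear (0,1): R0 −= (4)R1 → (1, 0, 2)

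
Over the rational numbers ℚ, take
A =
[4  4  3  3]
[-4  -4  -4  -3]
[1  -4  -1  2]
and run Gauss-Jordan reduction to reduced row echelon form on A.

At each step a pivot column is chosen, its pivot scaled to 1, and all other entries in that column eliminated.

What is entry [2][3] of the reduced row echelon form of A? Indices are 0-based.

M[2][3] = 0

step 1: normalize row 0 (÷4) = (1, 1, 3/4, 3/4)
  row 1: subtract -4×row0 = (0, 0, -1, 0)
  row 2: subtract 1×row0 = (0, -5, -7/4, 5/4)
step 2: exchange rows 1,2
step 2: normalize row 1 (÷-5) = (0, 1, 7/20, -1/4)
  row 0: subtract 1×row1 = (1, 0, 2/5, 1)
step 3: normalize row 2 (÷-1) = (0, 0, 1, 0)
  row 0: subtract 2/5×row2 = (1, 0, 0, 1)
  row 1: subtract 7/20×row2 = (0, 1, 0, -1/4)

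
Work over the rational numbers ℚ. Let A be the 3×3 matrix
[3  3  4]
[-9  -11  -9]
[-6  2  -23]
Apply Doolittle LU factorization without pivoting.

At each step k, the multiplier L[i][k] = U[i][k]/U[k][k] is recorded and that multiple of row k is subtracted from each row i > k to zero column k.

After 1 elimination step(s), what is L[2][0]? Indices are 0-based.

[col 0] pivot 3
  R1 -= -3*R0 → (0, -2, 3)  (L[1][0] := -3)
  R2 -= -2*R0 → (0, 8, -15)  (L[2][0] := -2)

L[2][0] = -2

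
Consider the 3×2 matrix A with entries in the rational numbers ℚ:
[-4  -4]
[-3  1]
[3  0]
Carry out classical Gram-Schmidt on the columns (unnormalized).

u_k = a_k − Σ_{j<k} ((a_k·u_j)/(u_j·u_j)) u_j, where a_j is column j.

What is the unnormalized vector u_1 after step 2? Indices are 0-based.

u_1 = (-42/17, 73/34, -39/34)

Step 1: u_0 = a_0 = (-4, -3, 3).
Step 2: u_1 = a_1 − (13/34)·u_0 = (-42/17, 73/34, -39/34).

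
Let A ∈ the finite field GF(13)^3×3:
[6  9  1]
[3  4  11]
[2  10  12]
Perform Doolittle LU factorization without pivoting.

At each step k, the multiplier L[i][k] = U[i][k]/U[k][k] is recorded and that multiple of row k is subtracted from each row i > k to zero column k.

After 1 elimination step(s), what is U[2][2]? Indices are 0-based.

Step 1: pivot at (0,0) is 6.
  row1 ← row1 − (7)·row0  ⇒  L[1][0]=7, U row1=(0, 6, 4)
  row2 ← row2 − (9)·row0  ⇒  L[2][0]=9, U row2=(0, 7, 3)

U[2][2] = 3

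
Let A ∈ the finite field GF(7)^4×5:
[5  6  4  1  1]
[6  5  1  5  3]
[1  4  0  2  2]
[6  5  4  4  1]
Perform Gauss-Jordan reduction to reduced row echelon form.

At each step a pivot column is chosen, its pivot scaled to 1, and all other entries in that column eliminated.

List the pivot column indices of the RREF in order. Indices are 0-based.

[1] R0 /= 5  ⇒  (1, 4, 5, 3, 3)
     R1 -= 6·R0  ⇒  (0, 2, 6, 1, 6)
     R2 -= 1·R0  ⇒  (0, 0, 2, 6, 6)
     R3 -= 6·R0  ⇒  (0, 2, 2, 0, 4)
[2] R1 /= 2  ⇒  (0, 1, 3, 4, 3)
     R0 -= 4·R1  ⇒  (1, 0, 0, 1, 5)
     R3 -= 2·R1  ⇒  (0, 0, 3, 6, 5)
[3] R2 /= 2  ⇒  (0, 0, 1, 3, 3)
     R1 -= 3·R2  ⇒  (0, 1, 0, 2, 1)
     R3 -= 3·R2  ⇒  (0, 0, 0, 4, 3)
[4] R3 /= 4  ⇒  (0, 0, 0, 1, 6)
     R0 -= 1·R3  ⇒  (1, 0, 0, 0, 6)
     R1 -= 2·R3  ⇒  (0, 1, 0, 0, 3)
     R2 -= 3·R3  ⇒  (0, 0, 1, 0, 6)

pivot columns: 0, 1, 2, 3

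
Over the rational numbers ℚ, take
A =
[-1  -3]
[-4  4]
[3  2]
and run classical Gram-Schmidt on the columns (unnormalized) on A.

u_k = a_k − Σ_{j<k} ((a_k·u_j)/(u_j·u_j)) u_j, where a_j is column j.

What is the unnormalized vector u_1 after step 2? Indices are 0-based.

u_1 = (-85/26, 38/13, 73/26)

Step 1: u_0 = a_0 = (-1, -4, 3).
Step 2: u_1 = a_1 − (-7/26)·u_0 = (-85/26, 38/13, 73/26).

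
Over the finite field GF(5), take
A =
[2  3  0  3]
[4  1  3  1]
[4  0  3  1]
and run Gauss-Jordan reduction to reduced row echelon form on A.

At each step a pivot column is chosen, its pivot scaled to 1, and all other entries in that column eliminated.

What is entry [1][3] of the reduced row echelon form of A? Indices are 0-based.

M[1][3] = 0

step 1: normalize row 0 (÷2) = (1, 4, 0, 4)
  row 1: subtract 4×row0 = (0, 0, 3, 0)
  row 2: subtract 4×row0 = (0, 4, 3, 0)
step 2: exchange rows 1,2
step 2: normalize row 1 (÷4) = (0, 1, 2, 0)
  row 0: subtract 4×row1 = (1, 0, 2, 4)
step 3: normalize row 2 (÷3) = (0, 0, 1, 0)
  row 0: subtract 2×row2 = (1, 0, 0, 4)
  row 1: subtract 2×row2 = (0, 1, 0, 0)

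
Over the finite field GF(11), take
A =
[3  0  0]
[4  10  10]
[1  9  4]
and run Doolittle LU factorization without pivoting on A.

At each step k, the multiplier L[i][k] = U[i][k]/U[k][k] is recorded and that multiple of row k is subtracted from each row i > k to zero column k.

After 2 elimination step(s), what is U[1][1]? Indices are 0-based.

U[1][1] = 10

Step 1: pivot at (0,0) is 3.
  row1 ← row1 − (5)·row0  ⇒  L[1][0]=5, U row1=(0, 10, 10)
  row2 ← row2 − (4)·row0  ⇒  L[2][0]=4, U row2=(0, 9, 4)
Step 2: pivot at (1,1) is 10.
  row2 ← row2 − (2)·row1  ⇒  L[2][1]=2, U row2=(0, 0, 6)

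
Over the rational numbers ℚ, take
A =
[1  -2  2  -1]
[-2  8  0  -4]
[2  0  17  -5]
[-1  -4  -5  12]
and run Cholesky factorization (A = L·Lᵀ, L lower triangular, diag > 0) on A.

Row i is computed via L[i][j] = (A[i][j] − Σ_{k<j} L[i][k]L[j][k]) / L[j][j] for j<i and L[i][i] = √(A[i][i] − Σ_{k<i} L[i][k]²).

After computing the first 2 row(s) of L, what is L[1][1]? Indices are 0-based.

Step 1: L[0][0] = √(1) = 1.
  L[1][0] = (-2) / L[0][0] = -2.
Step 2: L[1][1] = √(4) = 2.

L[1][1] = 2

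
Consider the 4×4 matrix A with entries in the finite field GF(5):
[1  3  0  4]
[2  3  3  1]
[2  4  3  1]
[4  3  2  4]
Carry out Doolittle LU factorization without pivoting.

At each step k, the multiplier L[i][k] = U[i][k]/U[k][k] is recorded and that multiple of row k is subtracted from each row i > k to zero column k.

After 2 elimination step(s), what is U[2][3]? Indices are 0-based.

[col 0] pivot 1
  R1 -= 2*R0 → (0, 2, 3, 3)  (L[1][0] := 2)
  R2 -= 2*R0 → (0, 3, 3, 3)  (L[2][0] := 2)
  R3 -= 4*R0 → (0, 1, 2, 3)  (L[3][0] := 4)
[col 1] pivot 2
  R2 -= 4*R1 → (0, 0, 1, 1)  (L[2][1] := 4)
  R3 -= 3*R1 → (0, 0, 3, 4)  (L[3][1] := 3)

U[2][3] = 1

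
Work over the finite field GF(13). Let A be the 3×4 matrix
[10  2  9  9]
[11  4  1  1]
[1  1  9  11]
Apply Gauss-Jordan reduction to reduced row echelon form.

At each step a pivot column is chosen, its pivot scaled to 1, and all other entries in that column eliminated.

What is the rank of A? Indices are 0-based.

rank = 3

[1] R0 /= 10  ⇒  (1, 8, 10, 10)
     R1 -= 11·R0  ⇒  (0, 7, 8, 8)
     R2 -= 1·R0  ⇒  (0, 6, 12, 1)
[2] R1 /= 7  ⇒  (0, 1, 3, 3)
     R0 -= 8·R1  ⇒  (1, 0, 12, 12)
     R2 -= 6·R1  ⇒  (0, 0, 7, 9)
[3] R2 /= 7  ⇒  (0, 0, 1, 5)
     R0 -= 12·R2  ⇒  (1, 0, 0, 4)
     R1 -= 3·R2  ⇒  (0, 1, 0, 1)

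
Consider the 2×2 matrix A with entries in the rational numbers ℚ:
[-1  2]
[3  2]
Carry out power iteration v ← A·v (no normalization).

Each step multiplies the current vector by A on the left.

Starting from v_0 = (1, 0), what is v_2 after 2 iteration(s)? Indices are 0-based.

v_0 = (1, 0).
v_1 = A·v_0 = (-1, 3).
v_2 = A·v_1 = (7, 3).

v_2 = (7, 3)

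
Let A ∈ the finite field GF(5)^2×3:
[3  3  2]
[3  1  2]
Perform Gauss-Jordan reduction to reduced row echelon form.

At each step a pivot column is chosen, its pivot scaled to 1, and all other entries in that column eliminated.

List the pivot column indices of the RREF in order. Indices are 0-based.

[1] R0 /= 3  ⇒  (1, 1, 4)
     R1 -= 3·R0  ⇒  (0, 3, 0)
[2] R1 /= 3  ⇒  (0, 1, 0)
     R0 -= 1·R1  ⇒  (1, 0, 4)

pivot columns: 0, 1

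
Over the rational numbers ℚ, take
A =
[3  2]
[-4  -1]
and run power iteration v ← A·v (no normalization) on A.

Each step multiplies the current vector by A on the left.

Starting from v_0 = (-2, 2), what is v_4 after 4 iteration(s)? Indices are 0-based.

v_4 = (14, -62)

v_0 = (-2, 2).
v_1 = A·v_0 = (-2, 6).
v_2 = A·v_1 = (6, 2).
v_3 = A·v_2 = (22, -26).
v_4 = A·v_3 = (14, -62).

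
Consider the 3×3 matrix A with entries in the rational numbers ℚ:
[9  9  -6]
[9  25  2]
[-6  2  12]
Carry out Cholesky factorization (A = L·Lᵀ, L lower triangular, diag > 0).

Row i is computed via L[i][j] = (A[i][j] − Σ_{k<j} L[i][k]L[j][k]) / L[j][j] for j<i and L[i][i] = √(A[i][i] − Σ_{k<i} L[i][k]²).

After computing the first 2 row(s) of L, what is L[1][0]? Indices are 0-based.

L[1][0] = 3

Step 1: L[0][0] = √(9) = 3.
  L[1][0] = (9) / L[0][0] = 3.
Step 2: L[1][1] = √(16) = 4.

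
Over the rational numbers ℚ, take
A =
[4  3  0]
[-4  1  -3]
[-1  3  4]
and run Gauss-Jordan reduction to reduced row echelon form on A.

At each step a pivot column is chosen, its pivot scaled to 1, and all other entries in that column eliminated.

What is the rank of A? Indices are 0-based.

pivot(0,0)=4: scale R0 → (1, 3/4, 0)
  clear (1,0): R1 −= (-4)R0 → (0, 4, -3)
  clear (2,0): R2 −= (-1)R0 → (0, 15/4, 4)
pivot(1,1)=4: scale R1 → (0, 1, -3/4)
  clear (0,1): R0 −= (3/4)R1 → (1, 0, 9/16)
  clear (2,1): R2 −= (15/4)R1 → (0, 0, 109/16)
pivot(2,2)=109/16: scale R2 → (0, 0, 1)
  clear (0,2): R0 −= (9/16)R2 → (1, 0, 0)
  clear (1,2): R1 −= (-3/4)R2 → (0, 1, 0)

rank = 3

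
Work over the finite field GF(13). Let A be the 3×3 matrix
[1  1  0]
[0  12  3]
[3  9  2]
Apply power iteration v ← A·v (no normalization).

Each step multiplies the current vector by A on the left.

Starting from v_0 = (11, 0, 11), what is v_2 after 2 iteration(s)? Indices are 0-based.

v_2 = (5, 2, 11)

v_0 = (11, 0, 11).
v_1 = A·v_0 = (11, 7, 3).
v_2 = A·v_1 = (5, 2, 11).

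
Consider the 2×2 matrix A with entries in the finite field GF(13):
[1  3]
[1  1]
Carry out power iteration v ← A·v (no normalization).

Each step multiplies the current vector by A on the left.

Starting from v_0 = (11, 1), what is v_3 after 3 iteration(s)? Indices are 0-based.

v_3 = (11, 11)

v_0 = (11, 1).
v_1 = A·v_0 = (1, 12).
v_2 = A·v_1 = (11, 0).
v_3 = A·v_2 = (11, 11).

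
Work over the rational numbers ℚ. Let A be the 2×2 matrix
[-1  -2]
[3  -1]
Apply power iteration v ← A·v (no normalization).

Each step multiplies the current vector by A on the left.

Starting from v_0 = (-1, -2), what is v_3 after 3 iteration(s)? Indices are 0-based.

v_3 = (-29, -25)

v_0 = (-1, -2).
v_1 = A·v_0 = (5, -1).
v_2 = A·v_1 = (-3, 16).
v_3 = A·v_2 = (-29, -25).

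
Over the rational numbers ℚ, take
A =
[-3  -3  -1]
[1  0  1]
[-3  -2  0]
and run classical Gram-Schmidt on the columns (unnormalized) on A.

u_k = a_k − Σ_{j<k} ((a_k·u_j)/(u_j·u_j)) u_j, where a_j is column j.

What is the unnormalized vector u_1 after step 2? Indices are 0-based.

u_1 = (-12/19, -15/19, 7/19)

Step 1: u_0 = a_0 = (-3, 1, -3).
Step 2: u_1 = a_1 − (15/19)·u_0 = (-12/19, -15/19, 7/19).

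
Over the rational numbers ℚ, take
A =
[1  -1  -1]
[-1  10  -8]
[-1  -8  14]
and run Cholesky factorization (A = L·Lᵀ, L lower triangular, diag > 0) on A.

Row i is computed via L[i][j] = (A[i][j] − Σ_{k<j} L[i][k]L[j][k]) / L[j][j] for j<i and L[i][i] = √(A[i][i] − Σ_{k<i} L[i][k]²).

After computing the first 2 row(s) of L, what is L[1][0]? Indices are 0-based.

L[1][0] = -1

Step 1: L[0][0] = √(1) = 1.
  L[1][0] = (-1) / L[0][0] = -1.
Step 2: L[1][1] = √(9) = 3.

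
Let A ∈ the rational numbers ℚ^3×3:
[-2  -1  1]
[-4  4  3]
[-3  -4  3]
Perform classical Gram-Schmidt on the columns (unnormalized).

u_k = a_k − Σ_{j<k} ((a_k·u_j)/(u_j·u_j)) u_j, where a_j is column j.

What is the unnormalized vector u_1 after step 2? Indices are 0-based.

Step 1: u_0 = a_0 = (-2, -4, -3).
Step 2: u_1 = a_1 − (-2/29)·u_0 = (-33/29, 108/29, -122/29).

u_1 = (-33/29, 108/29, -122/29)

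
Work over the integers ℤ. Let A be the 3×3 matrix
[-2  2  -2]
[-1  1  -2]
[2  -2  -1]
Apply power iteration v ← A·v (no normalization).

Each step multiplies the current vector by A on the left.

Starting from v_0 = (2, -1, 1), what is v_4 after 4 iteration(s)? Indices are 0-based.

v_0 = (2, -1, 1).
v_1 = A·v_0 = (-8, -5, 5).
v_2 = A·v_1 = (-4, -7, -11).
v_3 = A·v_2 = (16, 19, 17).
v_4 = A·v_3 = (-28, -31, -23).

v_4 = (-28, -31, -23)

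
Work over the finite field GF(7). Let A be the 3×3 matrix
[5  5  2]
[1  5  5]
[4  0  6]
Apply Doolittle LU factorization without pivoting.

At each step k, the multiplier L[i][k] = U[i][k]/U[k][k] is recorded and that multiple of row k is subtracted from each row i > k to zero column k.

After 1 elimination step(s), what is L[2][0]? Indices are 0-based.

Step 1: pivot at (0,0) is 5.
  row1 ← row1 − (3)·row0  ⇒  L[1][0]=3, U row1=(0, 4, 6)
  row2 ← row2 − (5)·row0  ⇒  L[2][0]=5, U row2=(0, 3, 3)

L[2][0] = 5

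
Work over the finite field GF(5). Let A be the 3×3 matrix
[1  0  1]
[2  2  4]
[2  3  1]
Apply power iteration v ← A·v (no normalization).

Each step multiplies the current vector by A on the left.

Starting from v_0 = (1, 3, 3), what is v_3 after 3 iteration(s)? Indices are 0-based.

v_0 = (1, 3, 3).
v_1 = A·v_0 = (4, 0, 4).
v_2 = A·v_1 = (3, 4, 2).
v_3 = A·v_2 = (0, 2, 0).

v_3 = (0, 2, 0)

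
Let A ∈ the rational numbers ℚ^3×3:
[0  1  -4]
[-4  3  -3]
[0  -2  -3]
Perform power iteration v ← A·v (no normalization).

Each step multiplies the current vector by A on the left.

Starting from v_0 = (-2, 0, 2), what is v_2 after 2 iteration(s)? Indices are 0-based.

v_2 = (26, 56, 14)

v_0 = (-2, 0, 2).
v_1 = A·v_0 = (-8, 2, -6).
v_2 = A·v_1 = (26, 56, 14).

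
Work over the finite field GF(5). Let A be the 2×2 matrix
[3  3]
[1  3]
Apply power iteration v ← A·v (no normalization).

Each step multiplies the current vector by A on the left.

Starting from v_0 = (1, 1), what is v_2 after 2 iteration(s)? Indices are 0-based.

v_0 = (1, 1).
v_1 = A·v_0 = (1, 4).
v_2 = A·v_1 = (0, 3).

v_2 = (0, 3)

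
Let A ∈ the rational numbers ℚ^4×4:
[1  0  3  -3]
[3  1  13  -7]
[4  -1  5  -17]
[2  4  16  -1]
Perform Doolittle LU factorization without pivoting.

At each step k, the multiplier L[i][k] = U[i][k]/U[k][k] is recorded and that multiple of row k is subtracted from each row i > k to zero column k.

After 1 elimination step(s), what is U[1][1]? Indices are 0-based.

k=0: U[0][0]=1
  eliminate (1,0): mult=3, new row 1: (0, 1, 4, 2); set L[1][0]=3
  eliminate (2,0): mult=4, new row 2: (0, -1, -7, -5); set L[2][0]=4
  eliminate (3,0): mult=2, new row 3: (0, 4, 10, 5); set L[3][0]=2

U[1][1] = 1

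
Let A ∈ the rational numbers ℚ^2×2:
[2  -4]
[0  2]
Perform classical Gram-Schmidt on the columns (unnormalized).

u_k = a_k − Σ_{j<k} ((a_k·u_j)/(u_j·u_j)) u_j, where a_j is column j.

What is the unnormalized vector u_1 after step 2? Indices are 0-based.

u_1 = (0, 2)

Step 1: u_0 = a_0 = (2, 0).
Step 2: u_1 = a_1 − (-2)·u_0 = (0, 2).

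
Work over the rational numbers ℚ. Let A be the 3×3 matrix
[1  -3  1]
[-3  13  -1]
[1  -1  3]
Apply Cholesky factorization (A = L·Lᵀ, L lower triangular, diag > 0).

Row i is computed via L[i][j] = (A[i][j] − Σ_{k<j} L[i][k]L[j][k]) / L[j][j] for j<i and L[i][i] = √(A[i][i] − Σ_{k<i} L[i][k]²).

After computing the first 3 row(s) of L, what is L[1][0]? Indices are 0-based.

L[1][0] = -3

Step 1: L[0][0] = √(1) = 1.
  L[1][0] = (-3) / L[0][0] = -3.
Step 2: L[1][1] = √(4) = 2.
  L[2][0] = (1) / L[0][0] = 1.
  L[2][1] = (2) / L[1][1] = 1.
Step 3: L[2][2] = √(1) = 1.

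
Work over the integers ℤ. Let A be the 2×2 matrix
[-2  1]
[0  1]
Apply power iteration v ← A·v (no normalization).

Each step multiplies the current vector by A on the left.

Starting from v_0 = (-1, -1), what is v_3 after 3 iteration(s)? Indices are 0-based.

v_0 = (-1, -1).
v_1 = A·v_0 = (1, -1).
v_2 = A·v_1 = (-3, -1).
v_3 = A·v_2 = (5, -1).

v_3 = (5, -1)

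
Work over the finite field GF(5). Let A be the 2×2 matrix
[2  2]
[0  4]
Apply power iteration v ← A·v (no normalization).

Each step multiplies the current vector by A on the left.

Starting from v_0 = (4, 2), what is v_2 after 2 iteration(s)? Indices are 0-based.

v_2 = (0, 2)

v_0 = (4, 2).
v_1 = A·v_0 = (2, 3).
v_2 = A·v_1 = (0, 2).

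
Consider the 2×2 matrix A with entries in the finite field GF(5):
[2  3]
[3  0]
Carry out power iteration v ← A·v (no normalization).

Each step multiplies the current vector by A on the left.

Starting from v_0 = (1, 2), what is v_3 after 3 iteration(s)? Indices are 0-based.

v_3 = (2, 0)

v_0 = (1, 2).
v_1 = A·v_0 = (3, 3).
v_2 = A·v_1 = (0, 4).
v_3 = A·v_2 = (2, 0).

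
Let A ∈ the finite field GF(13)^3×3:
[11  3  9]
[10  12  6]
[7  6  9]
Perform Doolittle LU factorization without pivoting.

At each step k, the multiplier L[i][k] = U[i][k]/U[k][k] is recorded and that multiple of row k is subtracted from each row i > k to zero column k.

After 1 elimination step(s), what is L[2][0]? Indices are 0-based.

[col 0] pivot 11
  R1 -= 8*R0 → (0, 1, 12)  (L[1][0] := 8)
  R2 -= 3*R0 → (0, 10, 8)  (L[2][0] := 3)

L[2][0] = 3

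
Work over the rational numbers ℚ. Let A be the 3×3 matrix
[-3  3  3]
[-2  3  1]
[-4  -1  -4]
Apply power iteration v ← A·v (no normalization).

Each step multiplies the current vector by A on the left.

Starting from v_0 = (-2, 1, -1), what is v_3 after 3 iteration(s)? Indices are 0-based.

v_0 = (-2, 1, -1).
v_1 = A·v_0 = (6, 6, 11).
v_2 = A·v_1 = (33, 17, -74).
v_3 = A·v_2 = (-270, -89, 147).

v_3 = (-270, -89, 147)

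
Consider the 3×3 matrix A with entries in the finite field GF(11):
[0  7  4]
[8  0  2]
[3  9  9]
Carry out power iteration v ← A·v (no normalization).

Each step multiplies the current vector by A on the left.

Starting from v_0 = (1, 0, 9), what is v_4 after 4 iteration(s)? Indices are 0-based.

v_0 = (1, 0, 9).
v_1 = A·v_0 = (3, 4, 7).
v_2 = A·v_1 = (1, 5, 9).
v_3 = A·v_2 = (5, 4, 8).
v_4 = A·v_3 = (5, 1, 2).

v_4 = (5, 1, 2)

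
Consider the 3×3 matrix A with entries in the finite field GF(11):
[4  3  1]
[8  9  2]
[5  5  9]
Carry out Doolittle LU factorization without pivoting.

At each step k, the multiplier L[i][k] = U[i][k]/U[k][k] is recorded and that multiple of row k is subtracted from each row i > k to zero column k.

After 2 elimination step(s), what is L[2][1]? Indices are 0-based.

L[2][1] = 5

Step 1: pivot at (0,0) is 4.
  row1 ← row1 − (2)·row0  ⇒  L[1][0]=2, U row1=(0, 3, 0)
  row2 ← row2 − (4)·row0  ⇒  L[2][0]=4, U row2=(0, 4, 5)
Step 2: pivot at (1,1) is 3.
  row2 ← row2 − (5)·row1  ⇒  L[2][1]=5, U row2=(0, 0, 5)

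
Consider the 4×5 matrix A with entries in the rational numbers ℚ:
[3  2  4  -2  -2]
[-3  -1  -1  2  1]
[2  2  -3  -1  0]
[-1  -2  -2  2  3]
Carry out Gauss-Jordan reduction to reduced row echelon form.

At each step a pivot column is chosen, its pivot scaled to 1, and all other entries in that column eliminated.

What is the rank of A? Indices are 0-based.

step 1: normalize row 0 (÷3) = (1, 2/3, 4/3, -2/3, -2/3)
  row 1: subtract -3×row0 = (0, 1, 3, 0, -1)
  row 2: subtract 2×row0 = (0, 2/3, -17/3, 1/3, 4/3)
  row 3: subtract -1×row0 = (0, -4/3, -2/3, 4/3, 7/3)
step 2: normalize row 1 (÷1) = (0, 1, 3, 0, -1)
  row 0: subtract 2/3×row1 = (1, 0, -2/3, -2/3, 0)
  row 2: subtract 2/3×row1 = (0, 0, -23/3, 1/3, 2)
  row 3: subtract -4/3×row1 = (0, 0, 10/3, 4/3, 1)
step 3: normalize row 2 (÷-23/3) = (0, 0, 1, -1/23, -6/23)
  row 0: subtract -2/3×row2 = (1, 0, 0, -16/23, -4/23)
  row 1: subtract 3×row2 = (0, 1, 0, 3/23, -5/23)
  row 3: subtract 10/3×row2 = (0, 0, 0, 34/23, 43/23)
step 4: normalize row 3 (÷34/23) = (0, 0, 0, 1, 43/34)
  row 0: subtract -16/23×row3 = (1, 0, 0, 0, 12/17)
  row 1: subtract 3/23×row3 = (0, 1, 0, 0, -13/34)
  row 2: subtract -1/23×row3 = (0, 0, 1, 0, -7/34)

rank = 4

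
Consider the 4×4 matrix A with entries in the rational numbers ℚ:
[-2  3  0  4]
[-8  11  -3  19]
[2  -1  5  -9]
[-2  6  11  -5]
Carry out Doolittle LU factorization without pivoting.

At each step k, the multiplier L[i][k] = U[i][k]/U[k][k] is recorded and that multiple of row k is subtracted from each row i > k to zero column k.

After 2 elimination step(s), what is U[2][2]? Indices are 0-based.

Step 1: pivot at (0,0) is -2.
  row1 ← row1 − (4)·row0  ⇒  L[1][0]=4, U row1=(0, -1, -3, 3)
  row2 ← row2 − (-1)·row0  ⇒  L[2][0]=-1, U row2=(0, 2, 5, -5)
  row3 ← row3 − (1)·row0  ⇒  L[3][0]=1, U row3=(0, 3, 11, -9)
Step 2: pivot at (1,1) is -1.
  row2 ← row2 − (-2)·row1  ⇒  L[2][1]=-2, U row2=(0, 0, -1, 1)
  row3 ← row3 − (-3)·row1  ⇒  L[3][1]=-3, U row3=(0, 0, 2, 0)

U[2][2] = -1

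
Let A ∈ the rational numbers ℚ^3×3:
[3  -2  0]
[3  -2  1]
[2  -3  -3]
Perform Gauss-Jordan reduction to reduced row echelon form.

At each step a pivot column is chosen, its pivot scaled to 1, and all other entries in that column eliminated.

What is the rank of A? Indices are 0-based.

step 1: normalize row 0 (÷3) = (1, -2/3, 0)
  row 1: subtract 3×row0 = (0, 0, 1)
  row 2: subtract 2×row0 = (0, -5/3, -3)
step 2: exchange rows 1,2
step 2: normalize row 1 (÷-5/3) = (0, 1, 9/5)
  row 0: subtract -2/3×row1 = (1, 0, 6/5)
step 3: normalize row 2 (÷1) = (0, 0, 1)
  row 0: subtract 6/5×row2 = (1, 0, 0)
  row 1: subtract 9/5×row2 = (0, 1, 0)

rank = 3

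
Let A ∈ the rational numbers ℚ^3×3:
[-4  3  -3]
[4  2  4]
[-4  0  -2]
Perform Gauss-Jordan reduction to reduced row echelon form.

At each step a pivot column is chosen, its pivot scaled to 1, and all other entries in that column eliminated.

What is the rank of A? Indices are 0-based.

pivot(0,0)=-4: scale R0 → (1, -3/4, 3/4)
  clear (1,0): R1 −= (4)R0 → (0, 5, 1)
  clear (2,0): R2 −= (-4)R0 → (0, -3, 1)
pivot(1,1)=5: scale R1 → (0, 1, 1/5)
  clear (0,1): R0 −= (-3/4)R1 → (1, 0, 9/10)
  clear (2,1): R2 −= (-3)R1 → (0, 0, 8/5)
pivot(2,2)=8/5: scale R2 → (0, 0, 1)
  clear (0,2): R0 −= (9/10)R2 → (1, 0, 0)
  clear (1,2): R1 −= (1/5)R2 → (0, 1, 0)

rank = 3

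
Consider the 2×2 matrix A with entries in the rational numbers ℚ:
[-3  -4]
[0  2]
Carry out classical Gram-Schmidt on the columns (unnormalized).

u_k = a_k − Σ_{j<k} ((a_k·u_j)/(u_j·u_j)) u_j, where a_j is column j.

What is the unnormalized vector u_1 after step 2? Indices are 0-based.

u_1 = (0, 2)

Step 1: u_0 = a_0 = (-3, 0).
Step 2: u_1 = a_1 − (4/3)·u_0 = (0, 2).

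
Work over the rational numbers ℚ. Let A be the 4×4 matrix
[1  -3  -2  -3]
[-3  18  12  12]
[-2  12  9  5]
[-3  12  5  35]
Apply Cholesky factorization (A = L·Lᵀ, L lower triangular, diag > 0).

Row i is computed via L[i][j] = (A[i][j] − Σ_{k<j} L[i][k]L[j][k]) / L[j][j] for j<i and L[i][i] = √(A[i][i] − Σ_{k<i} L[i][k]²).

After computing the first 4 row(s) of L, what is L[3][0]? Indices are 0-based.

Step 1: L[0][0] = √(1) = 1.
  L[1][0] = (-3) / L[0][0] = -3.
Step 2: L[1][1] = √(9) = 3.
  L[2][0] = (-2) / L[0][0] = -2.
  L[2][1] = (6) / L[1][1] = 2.
Step 3: L[2][2] = √(1) = 1.
  L[3][0] = (-3) / L[0][0] = -3.
  L[3][1] = (3) / L[1][1] = 1.
  L[3][2] = (-3) / L[2][2] = -3.
Step 4: L[3][3] = √(16) = 4.

L[3][0] = -3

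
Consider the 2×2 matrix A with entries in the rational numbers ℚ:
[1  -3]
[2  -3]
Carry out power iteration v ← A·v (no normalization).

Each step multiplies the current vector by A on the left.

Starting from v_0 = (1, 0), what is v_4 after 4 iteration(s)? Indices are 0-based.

v_0 = (1, 0).
v_1 = A·v_0 = (1, 2).
v_2 = A·v_1 = (-5, -4).
v_3 = A·v_2 = (7, 2).
v_4 = A·v_3 = (1, 8).

v_4 = (1, 8)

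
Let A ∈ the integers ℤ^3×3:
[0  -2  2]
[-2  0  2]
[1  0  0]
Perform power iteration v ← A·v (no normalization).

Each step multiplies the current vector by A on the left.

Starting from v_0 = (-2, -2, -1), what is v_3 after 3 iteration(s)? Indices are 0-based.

v_0 = (-2, -2, -1).
v_1 = A·v_0 = (2, 2, -2).
v_2 = A·v_1 = (-8, -8, 2).
v_3 = A·v_2 = (20, 20, -8).

v_3 = (20, 20, -8)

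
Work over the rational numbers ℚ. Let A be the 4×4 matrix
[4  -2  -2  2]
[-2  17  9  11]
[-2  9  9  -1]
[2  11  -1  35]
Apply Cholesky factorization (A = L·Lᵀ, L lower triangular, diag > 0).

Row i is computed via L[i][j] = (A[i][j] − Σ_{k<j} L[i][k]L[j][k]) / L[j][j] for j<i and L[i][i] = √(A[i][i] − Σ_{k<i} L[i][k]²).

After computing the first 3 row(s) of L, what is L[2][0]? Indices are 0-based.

L[2][0] = -1

Step 1: L[0][0] = √(4) = 2.
  L[1][0] = (-2) / L[0][0] = -1.
Step 2: L[1][1] = √(16) = 4.
  L[2][0] = (-2) / L[0][0] = -1.
  L[2][1] = (8) / L[1][1] = 2.
Step 3: L[2][2] = √(4) = 2.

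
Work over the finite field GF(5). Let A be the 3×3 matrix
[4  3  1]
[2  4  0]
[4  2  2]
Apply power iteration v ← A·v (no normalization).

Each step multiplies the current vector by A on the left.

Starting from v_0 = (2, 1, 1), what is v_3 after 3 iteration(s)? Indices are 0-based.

v_0 = (2, 1, 1).
v_1 = A·v_0 = (2, 3, 2).
v_2 = A·v_1 = (4, 1, 3).
v_3 = A·v_2 = (2, 2, 4).

v_3 = (2, 2, 4)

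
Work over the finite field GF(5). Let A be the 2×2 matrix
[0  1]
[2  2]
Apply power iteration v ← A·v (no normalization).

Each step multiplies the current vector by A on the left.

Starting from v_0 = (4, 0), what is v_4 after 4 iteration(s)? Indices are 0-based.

v_0 = (4, 0).
v_1 = A·v_0 = (0, 3).
v_2 = A·v_1 = (3, 1).
v_3 = A·v_2 = (1, 3).
v_4 = A·v_3 = (3, 3).

v_4 = (3, 3)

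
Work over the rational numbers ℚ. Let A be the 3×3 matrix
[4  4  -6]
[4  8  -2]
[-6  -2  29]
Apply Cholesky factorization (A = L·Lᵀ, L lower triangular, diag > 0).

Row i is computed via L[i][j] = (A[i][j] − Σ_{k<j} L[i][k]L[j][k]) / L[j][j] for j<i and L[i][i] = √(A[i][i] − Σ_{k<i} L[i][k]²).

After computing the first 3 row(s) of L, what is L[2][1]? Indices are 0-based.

Step 1: L[0][0] = √(4) = 2.
  L[1][0] = (4) / L[0][0] = 2.
Step 2: L[1][1] = √(4) = 2.
  L[2][0] = (-6) / L[0][0] = -3.
  L[2][1] = (4) / L[1][1] = 2.
Step 3: L[2][2] = √(16) = 4.

L[2][1] = 2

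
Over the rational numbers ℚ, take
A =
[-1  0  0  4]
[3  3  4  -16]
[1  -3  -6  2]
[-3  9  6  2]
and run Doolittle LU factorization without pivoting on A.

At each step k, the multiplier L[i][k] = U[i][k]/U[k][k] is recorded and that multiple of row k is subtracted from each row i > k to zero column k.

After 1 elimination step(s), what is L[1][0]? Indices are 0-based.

L[1][0] = -3

Step 1: pivot at (0,0) is -1.
  row1 ← row1 − (-3)·row0  ⇒  L[1][0]=-3, U row1=(0, 3, 4, -4)
  row2 ← row2 − (-1)·row0  ⇒  L[2][0]=-1, U row2=(0, -3, -6, 6)
  row3 ← row3 − (3)·row0  ⇒  L[3][0]=3, U row3=(0, 9, 6, -10)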